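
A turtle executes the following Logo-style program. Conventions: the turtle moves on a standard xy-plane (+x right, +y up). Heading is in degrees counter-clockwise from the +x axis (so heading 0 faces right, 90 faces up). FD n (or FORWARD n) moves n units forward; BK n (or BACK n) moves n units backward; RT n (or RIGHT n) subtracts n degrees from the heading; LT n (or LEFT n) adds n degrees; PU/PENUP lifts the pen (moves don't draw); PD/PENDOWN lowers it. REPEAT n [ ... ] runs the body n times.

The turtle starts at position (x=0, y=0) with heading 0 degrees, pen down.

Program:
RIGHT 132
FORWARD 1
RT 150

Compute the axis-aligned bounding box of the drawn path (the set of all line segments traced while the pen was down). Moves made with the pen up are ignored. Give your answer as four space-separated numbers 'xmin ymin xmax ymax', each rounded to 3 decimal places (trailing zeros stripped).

Answer: -0.669 -0.743 0 0

Derivation:
Executing turtle program step by step:
Start: pos=(0,0), heading=0, pen down
RT 132: heading 0 -> 228
FD 1: (0,0) -> (-0.669,-0.743) [heading=228, draw]
RT 150: heading 228 -> 78
Final: pos=(-0.669,-0.743), heading=78, 1 segment(s) drawn

Segment endpoints: x in {-0.669, 0}, y in {-0.743, 0}
xmin=-0.669, ymin=-0.743, xmax=0, ymax=0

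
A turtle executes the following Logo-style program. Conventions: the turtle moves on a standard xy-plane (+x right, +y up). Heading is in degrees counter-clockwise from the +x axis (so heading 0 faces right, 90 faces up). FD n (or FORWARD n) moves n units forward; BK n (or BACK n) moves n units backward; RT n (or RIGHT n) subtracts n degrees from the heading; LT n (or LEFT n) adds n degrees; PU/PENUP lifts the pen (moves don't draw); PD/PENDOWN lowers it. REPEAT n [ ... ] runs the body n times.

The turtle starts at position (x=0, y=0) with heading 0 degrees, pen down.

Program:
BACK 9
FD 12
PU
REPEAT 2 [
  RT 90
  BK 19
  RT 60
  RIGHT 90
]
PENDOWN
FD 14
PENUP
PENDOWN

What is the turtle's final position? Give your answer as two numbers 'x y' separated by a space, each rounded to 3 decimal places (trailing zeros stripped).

Answer: -20.454 -2.624

Derivation:
Executing turtle program step by step:
Start: pos=(0,0), heading=0, pen down
BK 9: (0,0) -> (-9,0) [heading=0, draw]
FD 12: (-9,0) -> (3,0) [heading=0, draw]
PU: pen up
REPEAT 2 [
  -- iteration 1/2 --
  RT 90: heading 0 -> 270
  BK 19: (3,0) -> (3,19) [heading=270, move]
  RT 60: heading 270 -> 210
  RT 90: heading 210 -> 120
  -- iteration 2/2 --
  RT 90: heading 120 -> 30
  BK 19: (3,19) -> (-13.454,9.5) [heading=30, move]
  RT 60: heading 30 -> 330
  RT 90: heading 330 -> 240
]
PD: pen down
FD 14: (-13.454,9.5) -> (-20.454,-2.624) [heading=240, draw]
PU: pen up
PD: pen down
Final: pos=(-20.454,-2.624), heading=240, 3 segment(s) drawn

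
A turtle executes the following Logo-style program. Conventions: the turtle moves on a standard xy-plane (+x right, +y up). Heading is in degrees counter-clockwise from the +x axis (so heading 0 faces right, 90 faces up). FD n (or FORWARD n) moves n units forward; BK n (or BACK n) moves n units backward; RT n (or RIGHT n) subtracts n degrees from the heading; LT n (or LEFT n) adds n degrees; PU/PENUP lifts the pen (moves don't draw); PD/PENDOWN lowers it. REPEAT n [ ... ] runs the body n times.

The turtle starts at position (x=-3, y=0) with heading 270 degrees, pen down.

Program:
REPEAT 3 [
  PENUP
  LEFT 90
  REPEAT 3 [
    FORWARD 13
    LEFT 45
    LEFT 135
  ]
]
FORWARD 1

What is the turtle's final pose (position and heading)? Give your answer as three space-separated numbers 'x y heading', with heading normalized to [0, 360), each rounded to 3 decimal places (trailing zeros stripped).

Executing turtle program step by step:
Start: pos=(-3,0), heading=270, pen down
REPEAT 3 [
  -- iteration 1/3 --
  PU: pen up
  LT 90: heading 270 -> 0
  REPEAT 3 [
    -- iteration 1/3 --
    FD 13: (-3,0) -> (10,0) [heading=0, move]
    LT 45: heading 0 -> 45
    LT 135: heading 45 -> 180
    -- iteration 2/3 --
    FD 13: (10,0) -> (-3,0) [heading=180, move]
    LT 45: heading 180 -> 225
    LT 135: heading 225 -> 0
    -- iteration 3/3 --
    FD 13: (-3,0) -> (10,0) [heading=0, move]
    LT 45: heading 0 -> 45
    LT 135: heading 45 -> 180
  ]
  -- iteration 2/3 --
  PU: pen up
  LT 90: heading 180 -> 270
  REPEAT 3 [
    -- iteration 1/3 --
    FD 13: (10,0) -> (10,-13) [heading=270, move]
    LT 45: heading 270 -> 315
    LT 135: heading 315 -> 90
    -- iteration 2/3 --
    FD 13: (10,-13) -> (10,0) [heading=90, move]
    LT 45: heading 90 -> 135
    LT 135: heading 135 -> 270
    -- iteration 3/3 --
    FD 13: (10,0) -> (10,-13) [heading=270, move]
    LT 45: heading 270 -> 315
    LT 135: heading 315 -> 90
  ]
  -- iteration 3/3 --
  PU: pen up
  LT 90: heading 90 -> 180
  REPEAT 3 [
    -- iteration 1/3 --
    FD 13: (10,-13) -> (-3,-13) [heading=180, move]
    LT 45: heading 180 -> 225
    LT 135: heading 225 -> 0
    -- iteration 2/3 --
    FD 13: (-3,-13) -> (10,-13) [heading=0, move]
    LT 45: heading 0 -> 45
    LT 135: heading 45 -> 180
    -- iteration 3/3 --
    FD 13: (10,-13) -> (-3,-13) [heading=180, move]
    LT 45: heading 180 -> 225
    LT 135: heading 225 -> 0
  ]
]
FD 1: (-3,-13) -> (-2,-13) [heading=0, move]
Final: pos=(-2,-13), heading=0, 0 segment(s) drawn

Answer: -2 -13 0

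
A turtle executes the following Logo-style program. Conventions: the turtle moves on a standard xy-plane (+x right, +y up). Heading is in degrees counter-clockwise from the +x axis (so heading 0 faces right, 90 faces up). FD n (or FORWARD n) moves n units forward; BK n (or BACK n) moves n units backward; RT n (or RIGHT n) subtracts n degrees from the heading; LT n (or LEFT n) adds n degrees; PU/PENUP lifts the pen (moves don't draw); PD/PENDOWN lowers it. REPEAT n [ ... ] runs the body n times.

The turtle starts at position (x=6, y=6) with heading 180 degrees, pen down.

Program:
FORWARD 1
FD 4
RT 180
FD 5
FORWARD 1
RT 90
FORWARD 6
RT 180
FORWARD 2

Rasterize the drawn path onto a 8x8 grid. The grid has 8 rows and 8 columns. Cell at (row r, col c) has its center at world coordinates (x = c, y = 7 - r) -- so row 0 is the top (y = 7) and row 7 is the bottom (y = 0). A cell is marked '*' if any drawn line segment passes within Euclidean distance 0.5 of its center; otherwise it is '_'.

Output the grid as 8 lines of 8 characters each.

Segment 0: (6,6) -> (5,6)
Segment 1: (5,6) -> (1,6)
Segment 2: (1,6) -> (6,6)
Segment 3: (6,6) -> (7,6)
Segment 4: (7,6) -> (7,0)
Segment 5: (7,0) -> (7,2)

Answer: ________
_*******
_______*
_______*
_______*
_______*
_______*
_______*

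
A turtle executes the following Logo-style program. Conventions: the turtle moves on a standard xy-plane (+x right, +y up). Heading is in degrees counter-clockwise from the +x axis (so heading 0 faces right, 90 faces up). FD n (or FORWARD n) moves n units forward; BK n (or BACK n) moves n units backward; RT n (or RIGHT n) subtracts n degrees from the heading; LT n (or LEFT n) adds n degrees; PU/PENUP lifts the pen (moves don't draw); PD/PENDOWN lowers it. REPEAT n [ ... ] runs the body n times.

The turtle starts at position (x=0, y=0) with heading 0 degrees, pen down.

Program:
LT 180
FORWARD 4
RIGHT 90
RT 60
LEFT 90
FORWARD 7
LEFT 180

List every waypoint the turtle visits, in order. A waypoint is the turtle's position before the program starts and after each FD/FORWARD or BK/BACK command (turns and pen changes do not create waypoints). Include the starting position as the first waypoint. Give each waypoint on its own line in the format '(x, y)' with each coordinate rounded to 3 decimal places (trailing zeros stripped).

Executing turtle program step by step:
Start: pos=(0,0), heading=0, pen down
LT 180: heading 0 -> 180
FD 4: (0,0) -> (-4,0) [heading=180, draw]
RT 90: heading 180 -> 90
RT 60: heading 90 -> 30
LT 90: heading 30 -> 120
FD 7: (-4,0) -> (-7.5,6.062) [heading=120, draw]
LT 180: heading 120 -> 300
Final: pos=(-7.5,6.062), heading=300, 2 segment(s) drawn
Waypoints (3 total):
(0, 0)
(-4, 0)
(-7.5, 6.062)

Answer: (0, 0)
(-4, 0)
(-7.5, 6.062)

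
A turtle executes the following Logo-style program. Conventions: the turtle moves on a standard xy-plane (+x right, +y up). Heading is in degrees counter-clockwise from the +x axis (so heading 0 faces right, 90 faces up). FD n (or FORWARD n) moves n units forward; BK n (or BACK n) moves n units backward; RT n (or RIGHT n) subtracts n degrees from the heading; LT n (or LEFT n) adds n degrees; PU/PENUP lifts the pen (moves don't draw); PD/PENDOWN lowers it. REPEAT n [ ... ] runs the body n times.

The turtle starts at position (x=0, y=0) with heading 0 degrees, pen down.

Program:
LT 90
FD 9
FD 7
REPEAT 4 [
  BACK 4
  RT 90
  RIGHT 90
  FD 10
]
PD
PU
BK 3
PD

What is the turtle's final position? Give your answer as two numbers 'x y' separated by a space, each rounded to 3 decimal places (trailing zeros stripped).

Answer: 0 13

Derivation:
Executing turtle program step by step:
Start: pos=(0,0), heading=0, pen down
LT 90: heading 0 -> 90
FD 9: (0,0) -> (0,9) [heading=90, draw]
FD 7: (0,9) -> (0,16) [heading=90, draw]
REPEAT 4 [
  -- iteration 1/4 --
  BK 4: (0,16) -> (0,12) [heading=90, draw]
  RT 90: heading 90 -> 0
  RT 90: heading 0 -> 270
  FD 10: (0,12) -> (0,2) [heading=270, draw]
  -- iteration 2/4 --
  BK 4: (0,2) -> (0,6) [heading=270, draw]
  RT 90: heading 270 -> 180
  RT 90: heading 180 -> 90
  FD 10: (0,6) -> (0,16) [heading=90, draw]
  -- iteration 3/4 --
  BK 4: (0,16) -> (0,12) [heading=90, draw]
  RT 90: heading 90 -> 0
  RT 90: heading 0 -> 270
  FD 10: (0,12) -> (0,2) [heading=270, draw]
  -- iteration 4/4 --
  BK 4: (0,2) -> (0,6) [heading=270, draw]
  RT 90: heading 270 -> 180
  RT 90: heading 180 -> 90
  FD 10: (0,6) -> (0,16) [heading=90, draw]
]
PD: pen down
PU: pen up
BK 3: (0,16) -> (0,13) [heading=90, move]
PD: pen down
Final: pos=(0,13), heading=90, 10 segment(s) drawn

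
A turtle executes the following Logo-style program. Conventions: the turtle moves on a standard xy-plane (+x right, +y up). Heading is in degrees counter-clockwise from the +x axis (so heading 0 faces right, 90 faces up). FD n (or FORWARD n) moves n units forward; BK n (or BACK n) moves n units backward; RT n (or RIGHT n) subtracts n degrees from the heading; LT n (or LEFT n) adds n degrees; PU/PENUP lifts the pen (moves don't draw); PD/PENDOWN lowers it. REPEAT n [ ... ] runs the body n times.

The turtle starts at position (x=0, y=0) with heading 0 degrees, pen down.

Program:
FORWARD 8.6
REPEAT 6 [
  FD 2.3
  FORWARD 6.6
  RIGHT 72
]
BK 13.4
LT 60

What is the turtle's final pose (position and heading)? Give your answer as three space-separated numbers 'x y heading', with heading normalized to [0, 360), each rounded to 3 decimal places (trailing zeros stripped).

Answer: 13.359 12.744 348

Derivation:
Executing turtle program step by step:
Start: pos=(0,0), heading=0, pen down
FD 8.6: (0,0) -> (8.6,0) [heading=0, draw]
REPEAT 6 [
  -- iteration 1/6 --
  FD 2.3: (8.6,0) -> (10.9,0) [heading=0, draw]
  FD 6.6: (10.9,0) -> (17.5,0) [heading=0, draw]
  RT 72: heading 0 -> 288
  -- iteration 2/6 --
  FD 2.3: (17.5,0) -> (18.211,-2.187) [heading=288, draw]
  FD 6.6: (18.211,-2.187) -> (20.25,-8.464) [heading=288, draw]
  RT 72: heading 288 -> 216
  -- iteration 3/6 --
  FD 2.3: (20.25,-8.464) -> (18.39,-9.816) [heading=216, draw]
  FD 6.6: (18.39,-9.816) -> (13.05,-13.696) [heading=216, draw]
  RT 72: heading 216 -> 144
  -- iteration 4/6 --
  FD 2.3: (13.05,-13.696) -> (11.189,-12.344) [heading=144, draw]
  FD 6.6: (11.189,-12.344) -> (5.85,-8.464) [heading=144, draw]
  RT 72: heading 144 -> 72
  -- iteration 5/6 --
  FD 2.3: (5.85,-8.464) -> (6.56,-6.277) [heading=72, draw]
  FD 6.6: (6.56,-6.277) -> (8.6,0) [heading=72, draw]
  RT 72: heading 72 -> 0
  -- iteration 6/6 --
  FD 2.3: (8.6,0) -> (10.9,0) [heading=0, draw]
  FD 6.6: (10.9,0) -> (17.5,0) [heading=0, draw]
  RT 72: heading 0 -> 288
]
BK 13.4: (17.5,0) -> (13.359,12.744) [heading=288, draw]
LT 60: heading 288 -> 348
Final: pos=(13.359,12.744), heading=348, 14 segment(s) drawn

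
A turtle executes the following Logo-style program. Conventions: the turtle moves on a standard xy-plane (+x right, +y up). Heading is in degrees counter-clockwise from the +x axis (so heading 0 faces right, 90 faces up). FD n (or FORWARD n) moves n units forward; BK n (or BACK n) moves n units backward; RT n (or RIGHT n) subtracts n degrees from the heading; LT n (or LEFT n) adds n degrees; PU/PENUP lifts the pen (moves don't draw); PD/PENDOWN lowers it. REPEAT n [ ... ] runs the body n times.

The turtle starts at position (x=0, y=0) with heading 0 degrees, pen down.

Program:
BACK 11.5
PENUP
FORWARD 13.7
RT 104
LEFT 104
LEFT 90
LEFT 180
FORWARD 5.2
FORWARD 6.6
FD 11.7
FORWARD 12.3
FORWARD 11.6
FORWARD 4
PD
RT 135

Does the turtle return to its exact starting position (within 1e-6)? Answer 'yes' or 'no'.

Executing turtle program step by step:
Start: pos=(0,0), heading=0, pen down
BK 11.5: (0,0) -> (-11.5,0) [heading=0, draw]
PU: pen up
FD 13.7: (-11.5,0) -> (2.2,0) [heading=0, move]
RT 104: heading 0 -> 256
LT 104: heading 256 -> 0
LT 90: heading 0 -> 90
LT 180: heading 90 -> 270
FD 5.2: (2.2,0) -> (2.2,-5.2) [heading=270, move]
FD 6.6: (2.2,-5.2) -> (2.2,-11.8) [heading=270, move]
FD 11.7: (2.2,-11.8) -> (2.2,-23.5) [heading=270, move]
FD 12.3: (2.2,-23.5) -> (2.2,-35.8) [heading=270, move]
FD 11.6: (2.2,-35.8) -> (2.2,-47.4) [heading=270, move]
FD 4: (2.2,-47.4) -> (2.2,-51.4) [heading=270, move]
PD: pen down
RT 135: heading 270 -> 135
Final: pos=(2.2,-51.4), heading=135, 1 segment(s) drawn

Start position: (0, 0)
Final position: (2.2, -51.4)
Distance = 51.447; >= 1e-6 -> NOT closed

Answer: no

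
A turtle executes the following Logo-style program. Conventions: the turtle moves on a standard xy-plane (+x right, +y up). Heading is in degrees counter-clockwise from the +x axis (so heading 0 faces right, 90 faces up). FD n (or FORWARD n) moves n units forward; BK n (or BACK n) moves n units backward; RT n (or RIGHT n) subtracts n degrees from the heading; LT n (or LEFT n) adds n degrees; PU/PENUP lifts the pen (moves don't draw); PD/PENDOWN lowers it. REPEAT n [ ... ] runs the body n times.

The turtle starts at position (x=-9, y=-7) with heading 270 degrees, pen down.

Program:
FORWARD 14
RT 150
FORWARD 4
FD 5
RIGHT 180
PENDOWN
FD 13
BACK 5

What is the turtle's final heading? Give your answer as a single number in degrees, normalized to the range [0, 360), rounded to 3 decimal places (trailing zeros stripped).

Answer: 300

Derivation:
Executing turtle program step by step:
Start: pos=(-9,-7), heading=270, pen down
FD 14: (-9,-7) -> (-9,-21) [heading=270, draw]
RT 150: heading 270 -> 120
FD 4: (-9,-21) -> (-11,-17.536) [heading=120, draw]
FD 5: (-11,-17.536) -> (-13.5,-13.206) [heading=120, draw]
RT 180: heading 120 -> 300
PD: pen down
FD 13: (-13.5,-13.206) -> (-7,-24.464) [heading=300, draw]
BK 5: (-7,-24.464) -> (-9.5,-20.134) [heading=300, draw]
Final: pos=(-9.5,-20.134), heading=300, 5 segment(s) drawn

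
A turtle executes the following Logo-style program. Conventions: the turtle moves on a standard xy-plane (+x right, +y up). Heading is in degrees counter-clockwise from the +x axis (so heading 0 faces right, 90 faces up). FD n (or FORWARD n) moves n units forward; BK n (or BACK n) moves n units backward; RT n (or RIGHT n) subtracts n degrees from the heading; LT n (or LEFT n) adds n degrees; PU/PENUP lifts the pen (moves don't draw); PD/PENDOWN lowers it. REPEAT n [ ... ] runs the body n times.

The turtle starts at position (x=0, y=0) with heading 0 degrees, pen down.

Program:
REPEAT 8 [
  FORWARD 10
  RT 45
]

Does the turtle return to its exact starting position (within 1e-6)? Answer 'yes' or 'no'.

Executing turtle program step by step:
Start: pos=(0,0), heading=0, pen down
REPEAT 8 [
  -- iteration 1/8 --
  FD 10: (0,0) -> (10,0) [heading=0, draw]
  RT 45: heading 0 -> 315
  -- iteration 2/8 --
  FD 10: (10,0) -> (17.071,-7.071) [heading=315, draw]
  RT 45: heading 315 -> 270
  -- iteration 3/8 --
  FD 10: (17.071,-7.071) -> (17.071,-17.071) [heading=270, draw]
  RT 45: heading 270 -> 225
  -- iteration 4/8 --
  FD 10: (17.071,-17.071) -> (10,-24.142) [heading=225, draw]
  RT 45: heading 225 -> 180
  -- iteration 5/8 --
  FD 10: (10,-24.142) -> (0,-24.142) [heading=180, draw]
  RT 45: heading 180 -> 135
  -- iteration 6/8 --
  FD 10: (0,-24.142) -> (-7.071,-17.071) [heading=135, draw]
  RT 45: heading 135 -> 90
  -- iteration 7/8 --
  FD 10: (-7.071,-17.071) -> (-7.071,-7.071) [heading=90, draw]
  RT 45: heading 90 -> 45
  -- iteration 8/8 --
  FD 10: (-7.071,-7.071) -> (0,0) [heading=45, draw]
  RT 45: heading 45 -> 0
]
Final: pos=(0,0), heading=0, 8 segment(s) drawn

Start position: (0, 0)
Final position: (0, 0)
Distance = 0; < 1e-6 -> CLOSED

Answer: yes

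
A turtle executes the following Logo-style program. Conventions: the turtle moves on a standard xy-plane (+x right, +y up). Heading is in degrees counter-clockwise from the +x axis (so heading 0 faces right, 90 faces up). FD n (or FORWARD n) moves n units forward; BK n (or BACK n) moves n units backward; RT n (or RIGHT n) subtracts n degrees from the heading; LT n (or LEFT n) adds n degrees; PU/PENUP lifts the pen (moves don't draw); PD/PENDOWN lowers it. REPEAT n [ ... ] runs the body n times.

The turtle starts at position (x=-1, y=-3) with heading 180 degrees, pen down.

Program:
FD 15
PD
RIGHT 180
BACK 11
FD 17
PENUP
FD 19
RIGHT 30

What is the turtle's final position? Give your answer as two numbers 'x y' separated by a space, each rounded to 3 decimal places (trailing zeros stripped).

Answer: 9 -3

Derivation:
Executing turtle program step by step:
Start: pos=(-1,-3), heading=180, pen down
FD 15: (-1,-3) -> (-16,-3) [heading=180, draw]
PD: pen down
RT 180: heading 180 -> 0
BK 11: (-16,-3) -> (-27,-3) [heading=0, draw]
FD 17: (-27,-3) -> (-10,-3) [heading=0, draw]
PU: pen up
FD 19: (-10,-3) -> (9,-3) [heading=0, move]
RT 30: heading 0 -> 330
Final: pos=(9,-3), heading=330, 3 segment(s) drawn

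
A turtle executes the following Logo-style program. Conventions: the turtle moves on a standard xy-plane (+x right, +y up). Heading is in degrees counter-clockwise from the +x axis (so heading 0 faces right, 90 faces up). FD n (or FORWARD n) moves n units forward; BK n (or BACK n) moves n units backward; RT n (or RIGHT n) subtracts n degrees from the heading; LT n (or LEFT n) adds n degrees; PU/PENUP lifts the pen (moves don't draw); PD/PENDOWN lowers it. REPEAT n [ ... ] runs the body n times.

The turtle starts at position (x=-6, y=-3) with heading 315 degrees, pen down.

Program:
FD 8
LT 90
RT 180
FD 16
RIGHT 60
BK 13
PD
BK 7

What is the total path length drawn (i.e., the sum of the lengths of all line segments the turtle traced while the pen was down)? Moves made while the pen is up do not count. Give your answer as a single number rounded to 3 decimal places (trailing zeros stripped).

Answer: 44

Derivation:
Executing turtle program step by step:
Start: pos=(-6,-3), heading=315, pen down
FD 8: (-6,-3) -> (-0.343,-8.657) [heading=315, draw]
LT 90: heading 315 -> 45
RT 180: heading 45 -> 225
FD 16: (-0.343,-8.657) -> (-11.657,-19.971) [heading=225, draw]
RT 60: heading 225 -> 165
BK 13: (-11.657,-19.971) -> (0.9,-23.335) [heading=165, draw]
PD: pen down
BK 7: (0.9,-23.335) -> (7.662,-25.147) [heading=165, draw]
Final: pos=(7.662,-25.147), heading=165, 4 segment(s) drawn

Segment lengths:
  seg 1: (-6,-3) -> (-0.343,-8.657), length = 8
  seg 2: (-0.343,-8.657) -> (-11.657,-19.971), length = 16
  seg 3: (-11.657,-19.971) -> (0.9,-23.335), length = 13
  seg 4: (0.9,-23.335) -> (7.662,-25.147), length = 7
Total = 44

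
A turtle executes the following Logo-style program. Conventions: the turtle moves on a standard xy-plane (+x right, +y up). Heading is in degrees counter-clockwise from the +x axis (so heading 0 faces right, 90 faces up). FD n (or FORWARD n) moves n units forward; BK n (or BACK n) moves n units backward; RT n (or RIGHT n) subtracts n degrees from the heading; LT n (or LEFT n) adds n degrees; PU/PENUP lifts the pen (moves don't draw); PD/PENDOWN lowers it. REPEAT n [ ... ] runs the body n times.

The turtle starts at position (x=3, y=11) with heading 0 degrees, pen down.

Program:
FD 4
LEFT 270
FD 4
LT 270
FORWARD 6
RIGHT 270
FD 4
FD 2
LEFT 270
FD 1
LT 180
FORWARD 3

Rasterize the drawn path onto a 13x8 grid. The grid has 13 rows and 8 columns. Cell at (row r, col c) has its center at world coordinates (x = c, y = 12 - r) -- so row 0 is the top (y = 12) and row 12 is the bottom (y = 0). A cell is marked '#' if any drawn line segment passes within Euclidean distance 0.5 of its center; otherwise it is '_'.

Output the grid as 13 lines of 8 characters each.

Answer: ________
___#####
_______#
_______#
_______#
_#######
_#______
_#______
_#______
_#______
_#______
####____
________

Derivation:
Segment 0: (3,11) -> (7,11)
Segment 1: (7,11) -> (7,7)
Segment 2: (7,7) -> (1,7)
Segment 3: (1,7) -> (1,3)
Segment 4: (1,3) -> (1,1)
Segment 5: (1,1) -> (-0,1)
Segment 6: (-0,1) -> (3,1)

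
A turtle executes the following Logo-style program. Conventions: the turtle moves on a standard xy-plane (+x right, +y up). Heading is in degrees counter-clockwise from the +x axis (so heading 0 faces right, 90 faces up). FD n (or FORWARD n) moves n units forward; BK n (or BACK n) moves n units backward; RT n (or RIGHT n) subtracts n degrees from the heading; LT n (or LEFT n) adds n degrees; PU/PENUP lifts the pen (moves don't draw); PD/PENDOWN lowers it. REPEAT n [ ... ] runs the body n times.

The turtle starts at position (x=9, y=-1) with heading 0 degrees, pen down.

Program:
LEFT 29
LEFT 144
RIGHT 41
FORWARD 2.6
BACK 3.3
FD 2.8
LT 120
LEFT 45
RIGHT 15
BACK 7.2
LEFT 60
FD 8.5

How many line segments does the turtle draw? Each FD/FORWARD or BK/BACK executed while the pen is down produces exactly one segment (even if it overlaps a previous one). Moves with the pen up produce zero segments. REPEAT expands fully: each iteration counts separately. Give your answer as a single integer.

Executing turtle program step by step:
Start: pos=(9,-1), heading=0, pen down
LT 29: heading 0 -> 29
LT 144: heading 29 -> 173
RT 41: heading 173 -> 132
FD 2.6: (9,-1) -> (7.26,0.932) [heading=132, draw]
BK 3.3: (7.26,0.932) -> (9.468,-1.52) [heading=132, draw]
FD 2.8: (9.468,-1.52) -> (7.595,0.561) [heading=132, draw]
LT 120: heading 132 -> 252
LT 45: heading 252 -> 297
RT 15: heading 297 -> 282
BK 7.2: (7.595,0.561) -> (6.098,7.603) [heading=282, draw]
LT 60: heading 282 -> 342
FD 8.5: (6.098,7.603) -> (14.182,4.977) [heading=342, draw]
Final: pos=(14.182,4.977), heading=342, 5 segment(s) drawn
Segments drawn: 5

Answer: 5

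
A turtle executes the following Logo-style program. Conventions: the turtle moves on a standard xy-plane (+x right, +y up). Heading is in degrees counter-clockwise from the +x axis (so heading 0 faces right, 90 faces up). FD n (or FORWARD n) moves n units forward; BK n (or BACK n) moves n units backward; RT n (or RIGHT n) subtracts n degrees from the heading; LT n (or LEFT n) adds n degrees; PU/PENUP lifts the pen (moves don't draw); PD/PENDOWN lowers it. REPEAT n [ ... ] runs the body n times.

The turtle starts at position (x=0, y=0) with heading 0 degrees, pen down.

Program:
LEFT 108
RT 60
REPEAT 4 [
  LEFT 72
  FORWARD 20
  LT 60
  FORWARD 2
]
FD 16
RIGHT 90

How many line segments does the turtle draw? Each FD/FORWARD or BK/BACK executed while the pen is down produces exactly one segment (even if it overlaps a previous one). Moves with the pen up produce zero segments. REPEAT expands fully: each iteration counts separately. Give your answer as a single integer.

Executing turtle program step by step:
Start: pos=(0,0), heading=0, pen down
LT 108: heading 0 -> 108
RT 60: heading 108 -> 48
REPEAT 4 [
  -- iteration 1/4 --
  LT 72: heading 48 -> 120
  FD 20: (0,0) -> (-10,17.321) [heading=120, draw]
  LT 60: heading 120 -> 180
  FD 2: (-10,17.321) -> (-12,17.321) [heading=180, draw]
  -- iteration 2/4 --
  LT 72: heading 180 -> 252
  FD 20: (-12,17.321) -> (-18.18,-1.701) [heading=252, draw]
  LT 60: heading 252 -> 312
  FD 2: (-18.18,-1.701) -> (-16.842,-3.187) [heading=312, draw]
  -- iteration 3/4 --
  LT 72: heading 312 -> 24
  FD 20: (-16.842,-3.187) -> (1.429,4.948) [heading=24, draw]
  LT 60: heading 24 -> 84
  FD 2: (1.429,4.948) -> (1.638,6.937) [heading=84, draw]
  -- iteration 4/4 --
  LT 72: heading 84 -> 156
  FD 20: (1.638,6.937) -> (-16.633,15.072) [heading=156, draw]
  LT 60: heading 156 -> 216
  FD 2: (-16.633,15.072) -> (-18.251,13.896) [heading=216, draw]
]
FD 16: (-18.251,13.896) -> (-31.195,4.491) [heading=216, draw]
RT 90: heading 216 -> 126
Final: pos=(-31.195,4.491), heading=126, 9 segment(s) drawn
Segments drawn: 9

Answer: 9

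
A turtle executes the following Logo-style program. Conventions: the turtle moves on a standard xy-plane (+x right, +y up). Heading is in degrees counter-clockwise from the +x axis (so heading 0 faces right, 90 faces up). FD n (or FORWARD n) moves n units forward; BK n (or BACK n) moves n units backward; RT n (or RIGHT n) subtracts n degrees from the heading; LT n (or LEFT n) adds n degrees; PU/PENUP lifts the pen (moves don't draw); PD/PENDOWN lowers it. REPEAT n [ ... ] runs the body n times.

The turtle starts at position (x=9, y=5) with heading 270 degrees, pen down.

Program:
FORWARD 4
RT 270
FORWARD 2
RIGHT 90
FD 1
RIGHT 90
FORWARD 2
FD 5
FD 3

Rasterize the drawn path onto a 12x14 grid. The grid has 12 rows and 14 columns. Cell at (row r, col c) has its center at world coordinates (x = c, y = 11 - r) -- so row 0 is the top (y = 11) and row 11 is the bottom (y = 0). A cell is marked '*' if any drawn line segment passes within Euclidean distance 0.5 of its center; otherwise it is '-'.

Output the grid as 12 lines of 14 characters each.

Answer: --------------
--------------
--------------
--------------
--------------
--------------
---------*----
---------*----
---------*----
---------*----
---------***--
-***********--

Derivation:
Segment 0: (9,5) -> (9,1)
Segment 1: (9,1) -> (11,1)
Segment 2: (11,1) -> (11,0)
Segment 3: (11,0) -> (9,-0)
Segment 4: (9,-0) -> (4,-0)
Segment 5: (4,-0) -> (1,-0)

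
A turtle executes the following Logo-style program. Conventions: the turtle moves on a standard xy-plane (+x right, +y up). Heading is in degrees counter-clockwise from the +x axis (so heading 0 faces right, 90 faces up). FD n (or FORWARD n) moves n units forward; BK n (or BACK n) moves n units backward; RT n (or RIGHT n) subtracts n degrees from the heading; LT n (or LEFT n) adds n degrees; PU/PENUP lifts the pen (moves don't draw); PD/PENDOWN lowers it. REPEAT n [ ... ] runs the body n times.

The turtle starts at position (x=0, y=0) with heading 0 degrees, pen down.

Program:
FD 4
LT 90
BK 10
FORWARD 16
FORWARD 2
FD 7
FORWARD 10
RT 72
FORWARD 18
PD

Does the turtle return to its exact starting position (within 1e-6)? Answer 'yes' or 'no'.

Answer: no

Derivation:
Executing turtle program step by step:
Start: pos=(0,0), heading=0, pen down
FD 4: (0,0) -> (4,0) [heading=0, draw]
LT 90: heading 0 -> 90
BK 10: (4,0) -> (4,-10) [heading=90, draw]
FD 16: (4,-10) -> (4,6) [heading=90, draw]
FD 2: (4,6) -> (4,8) [heading=90, draw]
FD 7: (4,8) -> (4,15) [heading=90, draw]
FD 10: (4,15) -> (4,25) [heading=90, draw]
RT 72: heading 90 -> 18
FD 18: (4,25) -> (21.119,30.562) [heading=18, draw]
PD: pen down
Final: pos=(21.119,30.562), heading=18, 7 segment(s) drawn

Start position: (0, 0)
Final position: (21.119, 30.562)
Distance = 37.149; >= 1e-6 -> NOT closed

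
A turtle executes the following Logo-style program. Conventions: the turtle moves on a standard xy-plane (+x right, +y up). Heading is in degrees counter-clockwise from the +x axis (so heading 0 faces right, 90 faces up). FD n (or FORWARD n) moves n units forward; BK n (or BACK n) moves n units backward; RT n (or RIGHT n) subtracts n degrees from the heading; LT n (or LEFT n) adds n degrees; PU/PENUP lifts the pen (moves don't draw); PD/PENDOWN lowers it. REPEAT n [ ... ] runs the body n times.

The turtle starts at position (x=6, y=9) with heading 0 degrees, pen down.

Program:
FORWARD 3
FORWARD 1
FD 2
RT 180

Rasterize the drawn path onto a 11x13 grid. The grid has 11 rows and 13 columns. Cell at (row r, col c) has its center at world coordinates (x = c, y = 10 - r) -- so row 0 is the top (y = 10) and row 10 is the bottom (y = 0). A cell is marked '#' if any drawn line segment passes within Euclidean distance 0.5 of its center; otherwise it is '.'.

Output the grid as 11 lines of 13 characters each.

Answer: .............
......#######
.............
.............
.............
.............
.............
.............
.............
.............
.............

Derivation:
Segment 0: (6,9) -> (9,9)
Segment 1: (9,9) -> (10,9)
Segment 2: (10,9) -> (12,9)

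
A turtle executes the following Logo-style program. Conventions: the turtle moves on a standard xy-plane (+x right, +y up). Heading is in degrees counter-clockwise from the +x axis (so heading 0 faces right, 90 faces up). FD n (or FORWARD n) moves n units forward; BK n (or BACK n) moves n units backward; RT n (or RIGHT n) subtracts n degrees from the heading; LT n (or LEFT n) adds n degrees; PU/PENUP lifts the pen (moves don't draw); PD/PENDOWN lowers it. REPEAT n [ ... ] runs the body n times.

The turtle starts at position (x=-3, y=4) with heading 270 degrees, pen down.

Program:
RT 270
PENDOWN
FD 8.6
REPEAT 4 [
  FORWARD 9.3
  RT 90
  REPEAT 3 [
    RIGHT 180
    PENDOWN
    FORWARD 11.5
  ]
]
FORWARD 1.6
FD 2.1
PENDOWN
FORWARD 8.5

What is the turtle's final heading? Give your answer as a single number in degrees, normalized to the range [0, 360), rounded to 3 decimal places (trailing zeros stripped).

Answer: 0

Derivation:
Executing turtle program step by step:
Start: pos=(-3,4), heading=270, pen down
RT 270: heading 270 -> 0
PD: pen down
FD 8.6: (-3,4) -> (5.6,4) [heading=0, draw]
REPEAT 4 [
  -- iteration 1/4 --
  FD 9.3: (5.6,4) -> (14.9,4) [heading=0, draw]
  RT 90: heading 0 -> 270
  REPEAT 3 [
    -- iteration 1/3 --
    RT 180: heading 270 -> 90
    PD: pen down
    FD 11.5: (14.9,4) -> (14.9,15.5) [heading=90, draw]
    -- iteration 2/3 --
    RT 180: heading 90 -> 270
    PD: pen down
    FD 11.5: (14.9,15.5) -> (14.9,4) [heading=270, draw]
    -- iteration 3/3 --
    RT 180: heading 270 -> 90
    PD: pen down
    FD 11.5: (14.9,4) -> (14.9,15.5) [heading=90, draw]
  ]
  -- iteration 2/4 --
  FD 9.3: (14.9,15.5) -> (14.9,24.8) [heading=90, draw]
  RT 90: heading 90 -> 0
  REPEAT 3 [
    -- iteration 1/3 --
    RT 180: heading 0 -> 180
    PD: pen down
    FD 11.5: (14.9,24.8) -> (3.4,24.8) [heading=180, draw]
    -- iteration 2/3 --
    RT 180: heading 180 -> 0
    PD: pen down
    FD 11.5: (3.4,24.8) -> (14.9,24.8) [heading=0, draw]
    -- iteration 3/3 --
    RT 180: heading 0 -> 180
    PD: pen down
    FD 11.5: (14.9,24.8) -> (3.4,24.8) [heading=180, draw]
  ]
  -- iteration 3/4 --
  FD 9.3: (3.4,24.8) -> (-5.9,24.8) [heading=180, draw]
  RT 90: heading 180 -> 90
  REPEAT 3 [
    -- iteration 1/3 --
    RT 180: heading 90 -> 270
    PD: pen down
    FD 11.5: (-5.9,24.8) -> (-5.9,13.3) [heading=270, draw]
    -- iteration 2/3 --
    RT 180: heading 270 -> 90
    PD: pen down
    FD 11.5: (-5.9,13.3) -> (-5.9,24.8) [heading=90, draw]
    -- iteration 3/3 --
    RT 180: heading 90 -> 270
    PD: pen down
    FD 11.5: (-5.9,24.8) -> (-5.9,13.3) [heading=270, draw]
  ]
  -- iteration 4/4 --
  FD 9.3: (-5.9,13.3) -> (-5.9,4) [heading=270, draw]
  RT 90: heading 270 -> 180
  REPEAT 3 [
    -- iteration 1/3 --
    RT 180: heading 180 -> 0
    PD: pen down
    FD 11.5: (-5.9,4) -> (5.6,4) [heading=0, draw]
    -- iteration 2/3 --
    RT 180: heading 0 -> 180
    PD: pen down
    FD 11.5: (5.6,4) -> (-5.9,4) [heading=180, draw]
    -- iteration 3/3 --
    RT 180: heading 180 -> 0
    PD: pen down
    FD 11.5: (-5.9,4) -> (5.6,4) [heading=0, draw]
  ]
]
FD 1.6: (5.6,4) -> (7.2,4) [heading=0, draw]
FD 2.1: (7.2,4) -> (9.3,4) [heading=0, draw]
PD: pen down
FD 8.5: (9.3,4) -> (17.8,4) [heading=0, draw]
Final: pos=(17.8,4), heading=0, 20 segment(s) drawn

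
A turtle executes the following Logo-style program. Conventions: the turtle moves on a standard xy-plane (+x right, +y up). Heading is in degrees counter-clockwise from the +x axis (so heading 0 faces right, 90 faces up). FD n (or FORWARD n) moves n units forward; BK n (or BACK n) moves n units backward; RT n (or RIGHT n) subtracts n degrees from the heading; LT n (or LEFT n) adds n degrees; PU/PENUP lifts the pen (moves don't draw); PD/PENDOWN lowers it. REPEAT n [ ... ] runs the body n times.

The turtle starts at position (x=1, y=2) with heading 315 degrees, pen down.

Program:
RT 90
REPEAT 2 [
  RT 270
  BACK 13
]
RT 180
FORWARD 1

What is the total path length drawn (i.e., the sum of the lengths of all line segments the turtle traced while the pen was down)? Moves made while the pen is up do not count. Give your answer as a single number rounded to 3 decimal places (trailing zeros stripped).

Executing turtle program step by step:
Start: pos=(1,2), heading=315, pen down
RT 90: heading 315 -> 225
REPEAT 2 [
  -- iteration 1/2 --
  RT 270: heading 225 -> 315
  BK 13: (1,2) -> (-8.192,11.192) [heading=315, draw]
  -- iteration 2/2 --
  RT 270: heading 315 -> 45
  BK 13: (-8.192,11.192) -> (-17.385,2) [heading=45, draw]
]
RT 180: heading 45 -> 225
FD 1: (-17.385,2) -> (-18.092,1.293) [heading=225, draw]
Final: pos=(-18.092,1.293), heading=225, 3 segment(s) drawn

Segment lengths:
  seg 1: (1,2) -> (-8.192,11.192), length = 13
  seg 2: (-8.192,11.192) -> (-17.385,2), length = 13
  seg 3: (-17.385,2) -> (-18.092,1.293), length = 1
Total = 27

Answer: 27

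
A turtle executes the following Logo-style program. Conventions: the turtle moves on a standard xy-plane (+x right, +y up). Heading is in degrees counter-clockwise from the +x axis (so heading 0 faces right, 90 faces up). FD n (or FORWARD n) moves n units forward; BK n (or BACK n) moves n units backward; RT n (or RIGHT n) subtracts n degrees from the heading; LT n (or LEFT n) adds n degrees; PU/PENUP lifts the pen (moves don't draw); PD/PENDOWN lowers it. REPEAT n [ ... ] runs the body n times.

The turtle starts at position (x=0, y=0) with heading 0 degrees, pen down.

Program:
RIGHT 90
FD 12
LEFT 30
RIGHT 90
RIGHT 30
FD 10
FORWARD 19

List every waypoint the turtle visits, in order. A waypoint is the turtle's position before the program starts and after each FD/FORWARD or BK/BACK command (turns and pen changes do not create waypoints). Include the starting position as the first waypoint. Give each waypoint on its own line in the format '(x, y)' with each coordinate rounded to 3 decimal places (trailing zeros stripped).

Executing turtle program step by step:
Start: pos=(0,0), heading=0, pen down
RT 90: heading 0 -> 270
FD 12: (0,0) -> (0,-12) [heading=270, draw]
LT 30: heading 270 -> 300
RT 90: heading 300 -> 210
RT 30: heading 210 -> 180
FD 10: (0,-12) -> (-10,-12) [heading=180, draw]
FD 19: (-10,-12) -> (-29,-12) [heading=180, draw]
Final: pos=(-29,-12), heading=180, 3 segment(s) drawn
Waypoints (4 total):
(0, 0)
(0, -12)
(-10, -12)
(-29, -12)

Answer: (0, 0)
(0, -12)
(-10, -12)
(-29, -12)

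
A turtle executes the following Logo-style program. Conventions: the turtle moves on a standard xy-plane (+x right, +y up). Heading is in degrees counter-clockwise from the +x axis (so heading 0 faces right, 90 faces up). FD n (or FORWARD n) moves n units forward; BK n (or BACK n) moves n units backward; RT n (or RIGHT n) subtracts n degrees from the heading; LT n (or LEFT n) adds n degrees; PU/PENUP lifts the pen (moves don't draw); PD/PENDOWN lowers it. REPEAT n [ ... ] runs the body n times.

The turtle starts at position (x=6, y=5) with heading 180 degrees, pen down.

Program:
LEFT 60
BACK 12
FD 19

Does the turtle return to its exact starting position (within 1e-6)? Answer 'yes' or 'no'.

Executing turtle program step by step:
Start: pos=(6,5), heading=180, pen down
LT 60: heading 180 -> 240
BK 12: (6,5) -> (12,15.392) [heading=240, draw]
FD 19: (12,15.392) -> (2.5,-1.062) [heading=240, draw]
Final: pos=(2.5,-1.062), heading=240, 2 segment(s) drawn

Start position: (6, 5)
Final position: (2.5, -1.062)
Distance = 7; >= 1e-6 -> NOT closed

Answer: no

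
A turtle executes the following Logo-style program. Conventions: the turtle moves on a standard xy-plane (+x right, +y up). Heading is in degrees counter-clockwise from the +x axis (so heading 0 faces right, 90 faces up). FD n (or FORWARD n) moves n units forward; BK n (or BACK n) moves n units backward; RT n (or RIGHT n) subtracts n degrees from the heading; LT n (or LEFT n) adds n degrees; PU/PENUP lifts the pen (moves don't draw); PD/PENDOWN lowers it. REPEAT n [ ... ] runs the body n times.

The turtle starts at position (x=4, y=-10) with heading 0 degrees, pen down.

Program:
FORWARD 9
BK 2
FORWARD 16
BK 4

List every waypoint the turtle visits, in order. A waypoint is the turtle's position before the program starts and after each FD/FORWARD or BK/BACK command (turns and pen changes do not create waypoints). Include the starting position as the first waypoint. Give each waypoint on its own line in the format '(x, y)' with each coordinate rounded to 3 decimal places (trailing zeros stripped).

Executing turtle program step by step:
Start: pos=(4,-10), heading=0, pen down
FD 9: (4,-10) -> (13,-10) [heading=0, draw]
BK 2: (13,-10) -> (11,-10) [heading=0, draw]
FD 16: (11,-10) -> (27,-10) [heading=0, draw]
BK 4: (27,-10) -> (23,-10) [heading=0, draw]
Final: pos=(23,-10), heading=0, 4 segment(s) drawn
Waypoints (5 total):
(4, -10)
(13, -10)
(11, -10)
(27, -10)
(23, -10)

Answer: (4, -10)
(13, -10)
(11, -10)
(27, -10)
(23, -10)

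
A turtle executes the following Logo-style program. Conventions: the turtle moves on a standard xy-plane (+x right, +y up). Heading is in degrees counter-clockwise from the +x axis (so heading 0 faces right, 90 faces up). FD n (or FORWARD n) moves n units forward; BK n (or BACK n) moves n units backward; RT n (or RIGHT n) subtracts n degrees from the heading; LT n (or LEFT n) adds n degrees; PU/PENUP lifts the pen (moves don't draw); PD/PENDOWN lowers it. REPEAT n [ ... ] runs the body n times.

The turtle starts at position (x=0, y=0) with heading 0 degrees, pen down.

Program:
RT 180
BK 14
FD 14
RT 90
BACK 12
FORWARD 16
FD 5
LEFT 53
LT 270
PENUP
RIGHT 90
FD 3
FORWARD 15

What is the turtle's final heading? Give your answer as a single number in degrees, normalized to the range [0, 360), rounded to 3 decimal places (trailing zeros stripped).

Executing turtle program step by step:
Start: pos=(0,0), heading=0, pen down
RT 180: heading 0 -> 180
BK 14: (0,0) -> (14,0) [heading=180, draw]
FD 14: (14,0) -> (0,0) [heading=180, draw]
RT 90: heading 180 -> 90
BK 12: (0,0) -> (0,-12) [heading=90, draw]
FD 16: (0,-12) -> (0,4) [heading=90, draw]
FD 5: (0,4) -> (0,9) [heading=90, draw]
LT 53: heading 90 -> 143
LT 270: heading 143 -> 53
PU: pen up
RT 90: heading 53 -> 323
FD 3: (0,9) -> (2.396,7.195) [heading=323, move]
FD 15: (2.396,7.195) -> (14.375,-1.833) [heading=323, move]
Final: pos=(14.375,-1.833), heading=323, 5 segment(s) drawn

Answer: 323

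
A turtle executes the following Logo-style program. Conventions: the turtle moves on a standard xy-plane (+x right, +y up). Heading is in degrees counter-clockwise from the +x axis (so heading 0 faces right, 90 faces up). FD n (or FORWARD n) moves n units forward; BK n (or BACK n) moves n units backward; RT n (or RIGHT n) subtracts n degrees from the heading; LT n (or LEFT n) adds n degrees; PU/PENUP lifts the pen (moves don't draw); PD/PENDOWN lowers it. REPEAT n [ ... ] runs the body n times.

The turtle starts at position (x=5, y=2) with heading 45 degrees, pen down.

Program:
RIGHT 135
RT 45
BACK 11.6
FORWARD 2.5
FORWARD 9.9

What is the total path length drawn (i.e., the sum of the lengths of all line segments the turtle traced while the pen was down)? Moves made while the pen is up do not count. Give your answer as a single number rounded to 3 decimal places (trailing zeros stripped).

Executing turtle program step by step:
Start: pos=(5,2), heading=45, pen down
RT 135: heading 45 -> 270
RT 45: heading 270 -> 225
BK 11.6: (5,2) -> (13.202,10.202) [heading=225, draw]
FD 2.5: (13.202,10.202) -> (11.435,8.435) [heading=225, draw]
FD 9.9: (11.435,8.435) -> (4.434,1.434) [heading=225, draw]
Final: pos=(4.434,1.434), heading=225, 3 segment(s) drawn

Segment lengths:
  seg 1: (5,2) -> (13.202,10.202), length = 11.6
  seg 2: (13.202,10.202) -> (11.435,8.435), length = 2.5
  seg 3: (11.435,8.435) -> (4.434,1.434), length = 9.9
Total = 24

Answer: 24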